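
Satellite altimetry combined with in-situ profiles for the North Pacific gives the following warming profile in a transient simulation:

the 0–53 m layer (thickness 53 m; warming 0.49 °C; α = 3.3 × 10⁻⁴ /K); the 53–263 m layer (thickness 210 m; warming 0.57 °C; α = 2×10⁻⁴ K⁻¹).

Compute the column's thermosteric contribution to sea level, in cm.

Layer 1: 3.3×10⁻⁴ × 53 × 0.49 = 0.0085701 m
Layer 2: 0.57 × 210 × 2×10⁻⁴ = 0.02394 m
Δh = 0.0085701 + 0.02394 = 0.0325101 m

Δh ≈ 3.3 cm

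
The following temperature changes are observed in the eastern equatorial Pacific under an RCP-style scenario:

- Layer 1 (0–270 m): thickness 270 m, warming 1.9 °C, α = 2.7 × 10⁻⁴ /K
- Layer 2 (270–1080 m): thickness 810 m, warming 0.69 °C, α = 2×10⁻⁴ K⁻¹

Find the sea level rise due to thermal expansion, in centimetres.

about 25.0 cm

Layer 1: 2.7×10⁻⁴ × 270 × 1.9 = 0.13851 m
Layer 2: 0.69 × 810 × 2×10⁻⁴ = 0.11178 m
Δh = 0.13851 + 0.11178 = 0.25029 m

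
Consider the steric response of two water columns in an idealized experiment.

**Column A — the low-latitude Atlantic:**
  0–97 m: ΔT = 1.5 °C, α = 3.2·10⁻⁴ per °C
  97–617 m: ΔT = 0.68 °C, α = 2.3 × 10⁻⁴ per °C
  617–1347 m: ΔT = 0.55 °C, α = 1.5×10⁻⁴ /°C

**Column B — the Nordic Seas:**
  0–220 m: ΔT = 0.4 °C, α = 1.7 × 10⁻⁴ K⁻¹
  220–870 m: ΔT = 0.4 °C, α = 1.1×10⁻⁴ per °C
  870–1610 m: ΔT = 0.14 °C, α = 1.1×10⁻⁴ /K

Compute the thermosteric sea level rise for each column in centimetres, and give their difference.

A 97 × 3.2×10⁻⁴ × 1.5 = 0.04656 m
A 97–617 m: 2.3×10⁻⁴ × 0.68 × 520 = 0.081328 m
A 617–1347 m: 730 × 1.5×10⁻⁴ × 0.55 = 0.060225 m
A total: 0.188113 m
B 0–220 m: 220 × 1.7×10⁻⁴ × 0.4 = 0.01496 m
B 220–870 m: 650 × 0.4 × 1.1×10⁻⁴ = 0.02860 m
B 1.1×10⁻⁴ × 0.14 × 740 = 0.011396 m
B total: 0.054956 m
Difference: 0.188113 − 0.054956 = 0.133157 m

A: 19 cm; B: 5.5 cm; difference 13 cm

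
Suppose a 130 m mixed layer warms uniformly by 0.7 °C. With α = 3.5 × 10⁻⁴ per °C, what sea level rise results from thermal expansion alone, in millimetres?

Δh = 32 mm

Δh = αΔT·H = 3.5×10⁻⁴ × 0.7 × 130 = 0.03185 m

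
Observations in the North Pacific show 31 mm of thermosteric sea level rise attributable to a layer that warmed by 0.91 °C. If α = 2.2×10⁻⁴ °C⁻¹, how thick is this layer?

H = Δh/(αΔT) = 0.031 / (2.2×10⁻⁴ × 0.91) ≈ 154.8 m

H ≈ 155 m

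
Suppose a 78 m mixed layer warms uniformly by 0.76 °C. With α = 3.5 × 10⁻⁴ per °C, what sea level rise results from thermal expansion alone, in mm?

21 mm

Δh = αΔT·H = 3.5×10⁻⁴ × 0.76 × 78 = 0.020748 m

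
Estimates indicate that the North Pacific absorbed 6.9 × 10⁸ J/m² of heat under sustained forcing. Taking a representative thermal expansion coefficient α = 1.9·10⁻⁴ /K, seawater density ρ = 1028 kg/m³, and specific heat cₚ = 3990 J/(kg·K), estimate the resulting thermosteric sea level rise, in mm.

Δh = αQ/(ρcₚ) = 1.9×10⁻⁴ × 6.9×10⁸ / (1028 × 3990) ≈ 0.031962 m

32.0 mm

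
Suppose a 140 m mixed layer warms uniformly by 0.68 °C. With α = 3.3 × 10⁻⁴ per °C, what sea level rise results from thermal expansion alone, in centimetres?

3.14 cm of thermosteric rise

Δh = αΔT·H = 3.3×10⁻⁴ × 0.68 × 140 = 0.031416 m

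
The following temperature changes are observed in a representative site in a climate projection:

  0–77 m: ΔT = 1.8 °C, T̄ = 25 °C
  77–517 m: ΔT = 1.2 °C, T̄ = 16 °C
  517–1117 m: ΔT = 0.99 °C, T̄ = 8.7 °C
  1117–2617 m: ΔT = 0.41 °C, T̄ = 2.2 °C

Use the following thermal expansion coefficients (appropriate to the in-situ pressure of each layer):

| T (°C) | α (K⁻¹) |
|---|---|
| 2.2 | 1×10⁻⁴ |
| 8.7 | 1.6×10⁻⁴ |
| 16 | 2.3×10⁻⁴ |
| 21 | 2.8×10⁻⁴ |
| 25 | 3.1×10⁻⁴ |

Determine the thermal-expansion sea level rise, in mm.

Δh ≈ 321 mm

Layer 1 at 25 °C → α = 3.1×10⁻⁴ K⁻¹
Layer 2 at 16 °C → α = 2.3×10⁻⁴ K⁻¹
Layer 3 at 8.7 °C → α = 1.6×10⁻⁴ K⁻¹
Layer 4 at 2.2 °C → α = 1×10⁻⁴ K⁻¹
Layer 1: 1.8 × 3.1×10⁻⁴ × 77 = 0.042966 m
77–517 m: 2.3×10⁻⁴ × 1.2 × 440 = 0.12144 m
1.6×10⁻⁴ × 0.99 × 600 = 0.09504 m
1500 × 1×10⁻⁴ × 0.41 = 0.06150 m
Δh = 0.042966 + 0.12144 + 0.09504 + 0.06150 = 0.320946 m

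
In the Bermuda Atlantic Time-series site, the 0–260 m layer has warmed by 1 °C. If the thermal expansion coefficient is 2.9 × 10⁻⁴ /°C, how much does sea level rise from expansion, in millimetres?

Δh = αΔT·H = 2.9×10⁻⁴ × 1 × 260 = 0.07540 m

Δh = 75 mm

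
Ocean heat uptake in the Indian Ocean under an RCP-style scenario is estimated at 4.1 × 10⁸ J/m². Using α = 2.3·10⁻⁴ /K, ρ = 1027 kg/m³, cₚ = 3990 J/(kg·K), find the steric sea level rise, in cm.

2.30 cm

Δh = αQ/(ρcₚ) = 2.3×10⁻⁴ × 4.1×10⁸ / (1027 × 3990) ≈ 0.023013 m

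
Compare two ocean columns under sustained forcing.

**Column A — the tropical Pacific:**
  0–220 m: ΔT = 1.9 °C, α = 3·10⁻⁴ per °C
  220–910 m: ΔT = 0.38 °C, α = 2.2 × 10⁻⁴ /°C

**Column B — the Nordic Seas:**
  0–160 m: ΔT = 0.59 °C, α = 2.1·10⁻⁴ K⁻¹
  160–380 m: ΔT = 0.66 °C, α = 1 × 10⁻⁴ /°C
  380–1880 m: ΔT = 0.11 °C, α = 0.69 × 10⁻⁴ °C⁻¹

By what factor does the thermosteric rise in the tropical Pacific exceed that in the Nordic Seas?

a factor of 4.00

A 3×10⁻⁴ × 1.9 × 220 = 0.12540 m
A 220–910 m: 0.38 × 690 × 2.2×10⁻⁴ = 0.057684 m
A total: 0.183084 m
B Layer 1: 0.59 × 160 × 2.1×10⁻⁴ = 0.019824 m
B Layer 2: 0.66 × 220 × 1×10⁻⁴ = 0.01452 m
B 380–1880 m: 0.11 × 0.69×10⁻⁴ × 1500 = 0.011385 m
B total: 0.045729 m
Ratio: 0.183084 / 0.045729 ≈ 4.004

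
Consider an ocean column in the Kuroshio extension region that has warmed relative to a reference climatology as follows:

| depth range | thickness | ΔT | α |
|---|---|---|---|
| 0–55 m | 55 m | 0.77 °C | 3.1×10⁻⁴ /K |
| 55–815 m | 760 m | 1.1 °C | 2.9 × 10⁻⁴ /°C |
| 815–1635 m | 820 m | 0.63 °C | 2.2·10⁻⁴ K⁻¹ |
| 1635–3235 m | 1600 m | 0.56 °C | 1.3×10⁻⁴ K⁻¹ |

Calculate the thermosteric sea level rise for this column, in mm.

Layer 1: 0.77 × 55 × 3.1×10⁻⁴ = 0.0131285 m
1.1 × 760 × 2.9×10⁻⁴ = 0.24244 m
0.63 × 2.2×10⁻⁴ × 820 = 0.113652 m
1635–3235 m: 1.3×10⁻⁴ × 0.56 × 1600 = 0.11648 m
Δh = 0.0131285 + 0.24244 + 0.113652 + 0.11648 = 0.4857005 m

486 mm of thermosteric rise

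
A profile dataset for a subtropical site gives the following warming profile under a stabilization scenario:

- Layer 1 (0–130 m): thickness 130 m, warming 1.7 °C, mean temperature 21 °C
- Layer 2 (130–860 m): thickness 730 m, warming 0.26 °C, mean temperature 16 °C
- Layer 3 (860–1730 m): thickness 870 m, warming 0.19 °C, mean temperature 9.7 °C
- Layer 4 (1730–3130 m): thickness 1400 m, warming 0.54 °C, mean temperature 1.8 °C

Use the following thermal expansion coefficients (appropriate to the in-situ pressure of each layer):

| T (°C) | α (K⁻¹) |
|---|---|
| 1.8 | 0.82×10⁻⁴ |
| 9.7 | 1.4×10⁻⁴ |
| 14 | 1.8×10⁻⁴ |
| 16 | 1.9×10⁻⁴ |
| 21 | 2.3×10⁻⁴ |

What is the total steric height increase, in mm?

Layer 1 at 21 °C → α = 2.3×10⁻⁴ K⁻¹
Layer 2 at 16 °C → α = 1.9×10⁻⁴ K⁻¹
Layer 3 at 9.7 °C → α = 1.4×10⁻⁴ K⁻¹
Layer 4 at 1.8 °C → α = 0.82×10⁻⁴ K⁻¹
2.3×10⁻⁴ × 1.7 × 130 = 0.05083 m
130–860 m: 730 × 0.26 × 1.9×10⁻⁴ = 0.036062 m
Layer 3: 1.4×10⁻⁴ × 870 × 0.19 = 0.023142 m
Layer 4: 1400 × 0.82×10⁻⁴ × 0.54 = 0.061992 m
Δh = 0.05083 + 0.036062 + 0.023142 + 0.061992 = 0.172026 m ≈ 172 mm

about 172 mm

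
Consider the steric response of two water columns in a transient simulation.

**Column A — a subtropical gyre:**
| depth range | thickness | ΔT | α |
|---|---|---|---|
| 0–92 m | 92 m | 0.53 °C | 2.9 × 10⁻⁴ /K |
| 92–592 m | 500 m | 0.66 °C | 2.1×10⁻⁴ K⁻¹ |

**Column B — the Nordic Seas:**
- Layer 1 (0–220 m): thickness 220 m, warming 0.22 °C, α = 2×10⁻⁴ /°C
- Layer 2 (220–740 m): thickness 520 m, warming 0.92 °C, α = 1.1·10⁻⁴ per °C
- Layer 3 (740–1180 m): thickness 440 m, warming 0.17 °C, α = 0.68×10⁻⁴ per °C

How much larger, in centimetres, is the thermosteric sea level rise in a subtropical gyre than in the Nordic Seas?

1.6 cm

A Layer 1: 2.9×10⁻⁴ × 0.53 × 92 = 0.0141404 m
A 0.66 × 2.1×10⁻⁴ × 500 = 0.06930 m
A total: 0.0834404 m
B 0–220 m: 220 × 2×10⁻⁴ × 0.22 = 0.00968 m
B Layer 2: 520 × 1.1×10⁻⁴ × 0.92 = 0.052624 m
B 0.68×10⁻⁴ × 0.17 × 440 = 0.0050864 m
B total: 0.0673904 m
Difference: 0.0834404 − 0.0673904 = 0.01605 m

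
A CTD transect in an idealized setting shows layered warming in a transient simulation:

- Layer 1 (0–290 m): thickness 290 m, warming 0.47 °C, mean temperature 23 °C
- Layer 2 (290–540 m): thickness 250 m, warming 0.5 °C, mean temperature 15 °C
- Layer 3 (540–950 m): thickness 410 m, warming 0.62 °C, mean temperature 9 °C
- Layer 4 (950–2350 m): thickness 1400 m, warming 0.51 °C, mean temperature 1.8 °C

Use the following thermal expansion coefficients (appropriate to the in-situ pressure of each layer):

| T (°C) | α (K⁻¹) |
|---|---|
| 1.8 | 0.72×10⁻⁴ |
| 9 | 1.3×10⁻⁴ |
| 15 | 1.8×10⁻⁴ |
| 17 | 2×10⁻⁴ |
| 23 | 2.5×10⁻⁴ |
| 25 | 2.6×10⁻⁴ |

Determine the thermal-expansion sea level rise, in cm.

Layer 1 at 23 °C → α = 2.5×10⁻⁴ K⁻¹
Layer 2 at 15 °C → α = 1.8×10⁻⁴ K⁻¹
Layer 3 at 9 °C → α = 1.3×10⁻⁴ K⁻¹
Layer 4 at 1.8 °C → α = 0.72×10⁻⁴ K⁻¹
0–290 m: 0.47 × 2.5×10⁻⁴ × 290 = 0.034075 m
Layer 2: 1.8×10⁻⁴ × 0.5 × 250 = 0.02250 m
Layer 3: 0.62 × 1.3×10⁻⁴ × 410 = 0.033046 m
0.72×10⁻⁴ × 1400 × 0.51 = 0.051408 m
Δh = 0.034075 + 0.02250 + 0.033046 + 0.051408 = 0.141029 m

Δh ≈ 14.1 cm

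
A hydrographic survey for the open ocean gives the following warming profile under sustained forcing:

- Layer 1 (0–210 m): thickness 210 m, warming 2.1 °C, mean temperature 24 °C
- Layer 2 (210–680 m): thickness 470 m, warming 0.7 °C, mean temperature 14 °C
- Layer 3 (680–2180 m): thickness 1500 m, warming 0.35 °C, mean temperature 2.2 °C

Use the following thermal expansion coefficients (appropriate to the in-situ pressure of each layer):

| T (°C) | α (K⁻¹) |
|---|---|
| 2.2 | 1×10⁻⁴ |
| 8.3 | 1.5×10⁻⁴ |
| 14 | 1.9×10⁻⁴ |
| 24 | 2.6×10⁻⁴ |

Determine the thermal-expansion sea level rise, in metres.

about 0.230 m

Layer 1 at 24 °C → α = 2.6×10⁻⁴ K⁻¹
Layer 2 at 14 °C → α = 1.9×10⁻⁴ K⁻¹
Layer 3 at 2.2 °C → α = 1×10⁻⁴ K⁻¹
210 × 2.1 × 2.6×10⁻⁴ = 0.11466 m
Layer 2: 470 × 1.9×10⁻⁴ × 0.7 = 0.06251 m
Layer 3: 0.35 × 1×10⁻⁴ × 1500 = 0.05250 m
Δh = 0.11466 + 0.06251 + 0.05250 = 0.22967 m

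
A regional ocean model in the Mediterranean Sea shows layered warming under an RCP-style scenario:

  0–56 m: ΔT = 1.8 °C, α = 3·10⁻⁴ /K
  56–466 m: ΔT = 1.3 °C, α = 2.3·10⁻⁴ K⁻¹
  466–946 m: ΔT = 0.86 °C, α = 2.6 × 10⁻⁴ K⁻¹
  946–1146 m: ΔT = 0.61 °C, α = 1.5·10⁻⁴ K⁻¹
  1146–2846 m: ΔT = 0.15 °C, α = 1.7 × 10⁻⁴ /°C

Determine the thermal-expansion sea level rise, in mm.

0–56 m: 56 × 3×10⁻⁴ × 1.8 = 0.03024 m
Layer 2: 410 × 1.3 × 2.3×10⁻⁴ = 0.12259 m
480 × 0.86 × 2.6×10⁻⁴ = 0.107328 m
946–1146 m: 0.61 × 1.5×10⁻⁴ × 200 = 0.01830 m
0.15 × 1700 × 1.7×10⁻⁴ = 0.04335 m
Δh = 0.03024 + 0.12259 + 0.107328 + 0.01830 + 0.04335 = 0.321808 m

322 mm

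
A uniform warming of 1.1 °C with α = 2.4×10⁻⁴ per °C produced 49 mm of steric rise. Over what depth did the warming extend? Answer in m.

about 190 m

H = Δh/(αΔT) = 0.049 / (2.4×10⁻⁴ × 1.1) ≈ 185.6 m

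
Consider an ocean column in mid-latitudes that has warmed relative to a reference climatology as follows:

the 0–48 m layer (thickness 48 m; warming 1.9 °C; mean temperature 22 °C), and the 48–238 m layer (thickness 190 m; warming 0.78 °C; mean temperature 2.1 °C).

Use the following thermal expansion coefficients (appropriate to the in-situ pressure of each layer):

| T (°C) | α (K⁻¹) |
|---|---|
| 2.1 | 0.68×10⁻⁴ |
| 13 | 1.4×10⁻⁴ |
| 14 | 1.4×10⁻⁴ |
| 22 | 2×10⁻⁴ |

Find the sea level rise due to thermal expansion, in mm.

28.3 mm of thermosteric rise

Layer 1 at 22 °C → α = 2×10⁻⁴ K⁻¹
Layer 2 at 2.1 °C → α = 0.68×10⁻⁴ K⁻¹
0–48 m: 48 × 1.9 × 2×10⁻⁴ = 0.01824 m
Layer 2: 0.68×10⁻⁴ × 190 × 0.78 = 0.0100776 m
Δh = 0.01824 + 0.0100776 = 0.0283176 m ≈ 28.3 mm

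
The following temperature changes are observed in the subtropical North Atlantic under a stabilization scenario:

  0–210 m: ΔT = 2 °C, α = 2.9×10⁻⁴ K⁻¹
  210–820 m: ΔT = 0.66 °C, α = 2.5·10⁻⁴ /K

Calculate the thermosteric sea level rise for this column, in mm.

2 × 210 × 2.9×10⁻⁴ = 0.12180 m
Layer 2: 610 × 2.5×10⁻⁴ × 0.66 = 0.10065 m
Δh = 0.12180 + 0.10065 = 0.22245 m

Δh ≈ 222 mm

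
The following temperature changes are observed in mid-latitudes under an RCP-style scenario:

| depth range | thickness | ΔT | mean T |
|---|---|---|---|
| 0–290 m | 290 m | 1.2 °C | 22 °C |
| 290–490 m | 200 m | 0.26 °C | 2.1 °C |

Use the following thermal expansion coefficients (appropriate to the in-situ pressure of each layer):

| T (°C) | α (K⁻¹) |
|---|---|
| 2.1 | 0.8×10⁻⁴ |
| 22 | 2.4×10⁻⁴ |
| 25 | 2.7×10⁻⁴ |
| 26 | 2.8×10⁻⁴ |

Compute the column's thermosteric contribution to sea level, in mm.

88 mm

Layer 1 at 22 °C → α = 2.4×10⁻⁴ K⁻¹
Layer 2 at 2.1 °C → α = 0.8×10⁻⁴ K⁻¹
0–290 m: 2.4×10⁻⁴ × 290 × 1.2 = 0.08352 m
290–490 m: 0.26 × 0.8×10⁻⁴ × 200 = 0.00416 m
Δh = 0.08352 + 0.00416 = 0.08768 m ≈ 88 mm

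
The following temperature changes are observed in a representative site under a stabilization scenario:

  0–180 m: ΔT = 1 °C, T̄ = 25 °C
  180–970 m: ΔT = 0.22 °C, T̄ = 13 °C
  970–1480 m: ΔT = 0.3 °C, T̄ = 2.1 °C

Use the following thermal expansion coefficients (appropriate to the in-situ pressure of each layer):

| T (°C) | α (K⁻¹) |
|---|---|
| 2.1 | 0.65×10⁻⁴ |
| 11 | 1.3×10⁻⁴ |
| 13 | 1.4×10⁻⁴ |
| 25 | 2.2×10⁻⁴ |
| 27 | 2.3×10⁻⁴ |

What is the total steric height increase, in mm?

Layer 1 at 25 °C → α = 2.2×10⁻⁴ K⁻¹
Layer 2 at 13 °C → α = 1.4×10⁻⁴ K⁻¹
Layer 3 at 2.1 °C → α = 0.65×10⁻⁴ K⁻¹
0–180 m: 180 × 2.2×10⁻⁴ × 1 = 0.03960 m
180–970 m: 0.22 × 790 × 1.4×10⁻⁴ = 0.024332 m
Layer 3: 0.3 × 510 × 0.65×10⁻⁴ = 0.009945 m
Δh = 0.03960 + 0.024332 + 0.009945 = 0.073877 m

about 73.9 mm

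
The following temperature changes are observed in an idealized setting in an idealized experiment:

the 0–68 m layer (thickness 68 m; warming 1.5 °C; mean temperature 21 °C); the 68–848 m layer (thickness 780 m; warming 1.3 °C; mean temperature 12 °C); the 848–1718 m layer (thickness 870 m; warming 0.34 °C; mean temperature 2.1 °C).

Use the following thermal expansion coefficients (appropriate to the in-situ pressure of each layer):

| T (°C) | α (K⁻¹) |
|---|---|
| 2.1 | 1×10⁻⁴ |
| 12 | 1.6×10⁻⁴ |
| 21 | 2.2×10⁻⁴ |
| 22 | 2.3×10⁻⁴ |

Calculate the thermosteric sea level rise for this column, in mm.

210 mm

Layer 1 at 21 °C → α = 2.2×10⁻⁴ K⁻¹
Layer 2 at 12 °C → α = 1.6×10⁻⁴ K⁻¹
Layer 3 at 2.1 °C → α = 1×10⁻⁴ K⁻¹
0–68 m: 68 × 1.5 × 2.2×10⁻⁴ = 0.02244 m
1.3 × 780 × 1.6×10⁻⁴ = 0.16224 m
0.34 × 1×10⁻⁴ × 870 = 0.02958 m
Δh = 0.02244 + 0.16224 + 0.02958 = 0.21426 m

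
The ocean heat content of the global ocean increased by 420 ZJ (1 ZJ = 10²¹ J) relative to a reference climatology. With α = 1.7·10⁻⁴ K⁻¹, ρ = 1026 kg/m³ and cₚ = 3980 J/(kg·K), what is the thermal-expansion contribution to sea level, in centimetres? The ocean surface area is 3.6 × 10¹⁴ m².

4.86 cm

Per unit area: Q = 420×10²¹ / (3.6×10¹⁴) ≈ 1.167×10⁹ J/m²
Δh = αQ/(ρcₚ) = 1.7×10⁻⁴ × 1.167×10⁹ / (1026 × 3980) ≈ 0.048584 m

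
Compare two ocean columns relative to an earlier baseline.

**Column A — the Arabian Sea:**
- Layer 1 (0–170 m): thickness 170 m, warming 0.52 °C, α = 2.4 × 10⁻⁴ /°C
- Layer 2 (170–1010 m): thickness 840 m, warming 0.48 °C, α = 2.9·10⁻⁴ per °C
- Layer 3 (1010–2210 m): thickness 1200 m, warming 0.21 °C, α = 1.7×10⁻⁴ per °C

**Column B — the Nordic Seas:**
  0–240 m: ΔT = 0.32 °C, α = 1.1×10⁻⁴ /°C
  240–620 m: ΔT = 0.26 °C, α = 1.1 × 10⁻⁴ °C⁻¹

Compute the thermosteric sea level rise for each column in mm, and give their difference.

A 2.4×10⁻⁴ × 0.52 × 170 = 0.021216 m
A 170–1010 m: 2.9×10⁻⁴ × 0.48 × 840 = 0.116928 m
A 0.21 × 1.7×10⁻⁴ × 1200 = 0.04284 m
A total: 0.180984 m
B 0–240 m: 1.1×10⁻⁴ × 0.32 × 240 = 0.008448 m
B 240–620 m: 1.1×10⁻⁴ × 380 × 0.26 = 0.010868 m
B total: 0.019316 m
Difference: 0.180984 − 0.019316 = 0.161668 m

A: 181 mm; B: 19.3 mm; difference 162 mm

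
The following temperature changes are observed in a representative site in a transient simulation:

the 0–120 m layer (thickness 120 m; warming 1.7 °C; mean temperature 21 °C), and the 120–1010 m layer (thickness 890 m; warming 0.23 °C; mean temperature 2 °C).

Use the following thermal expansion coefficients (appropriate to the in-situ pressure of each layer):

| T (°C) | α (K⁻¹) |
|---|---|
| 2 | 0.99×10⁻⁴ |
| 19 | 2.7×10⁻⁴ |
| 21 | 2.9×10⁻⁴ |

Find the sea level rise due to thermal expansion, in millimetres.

Δh = 79.4 mm

Layer 1 at 21 °C → α = 2.9×10⁻⁴ K⁻¹
Layer 2 at 2 °C → α = 0.99×10⁻⁴ K⁻¹
2.9×10⁻⁴ × 1.7 × 120 = 0.05916 m
120–1010 m: 0.99×10⁻⁴ × 890 × 0.23 = 0.0202653 m
Δh = 0.05916 + 0.0202653 = 0.0794253 m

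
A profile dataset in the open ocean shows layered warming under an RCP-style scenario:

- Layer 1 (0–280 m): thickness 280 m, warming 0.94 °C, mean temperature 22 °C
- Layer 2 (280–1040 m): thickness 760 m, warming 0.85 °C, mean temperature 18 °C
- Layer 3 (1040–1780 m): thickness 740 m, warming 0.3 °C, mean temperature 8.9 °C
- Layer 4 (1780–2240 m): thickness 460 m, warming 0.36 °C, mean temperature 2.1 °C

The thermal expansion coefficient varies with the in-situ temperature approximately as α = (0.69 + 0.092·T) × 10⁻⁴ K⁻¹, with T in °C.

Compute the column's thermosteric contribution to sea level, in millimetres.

270 mm

Layer 1: α = (0.69 + 0.092×22)×10⁻⁴ = 2.714×10⁻⁴ K⁻¹
Layer 2: α = (0.69 + 0.092×18)×10⁻⁴ = 2.346×10⁻⁴ K⁻¹
Layer 3: α = (0.69 + 0.092×8.9)×10⁻⁴ = 1.5088×10⁻⁴ K⁻¹
Layer 4: α = (0.69 + 0.092×2.1)×10⁻⁴ = 0.8832×10⁻⁴ K⁻¹
0–280 m: 2.714×10⁻⁴ × 0.94 × 280 = 0.07143248 m
280–1040 m: 2.346×10⁻⁴ × 760 × 0.85 = 0.1515516 m
1040–1780 m: 740 × 0.3 × 1.5088×10⁻⁴ = 0.03349536 m
0.36 × 460 × 0.8832×10⁻⁴ = 0.014625792 m
Δh = 0.07143248 + 0.1515516 + 0.03349536 + 0.014625792 = 0.271105232 m ≈ 270 mm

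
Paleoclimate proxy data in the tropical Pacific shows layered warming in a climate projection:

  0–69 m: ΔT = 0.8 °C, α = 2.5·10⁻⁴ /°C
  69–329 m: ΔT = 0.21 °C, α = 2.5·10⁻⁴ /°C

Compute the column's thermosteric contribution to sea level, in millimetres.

27.5 mm

69 × 0.8 × 2.5×10⁻⁴ = 0.01380 m
69–329 m: 2.5×10⁻⁴ × 260 × 0.21 = 0.01365 m
Δh = 0.01380 + 0.01365 = 0.02745 m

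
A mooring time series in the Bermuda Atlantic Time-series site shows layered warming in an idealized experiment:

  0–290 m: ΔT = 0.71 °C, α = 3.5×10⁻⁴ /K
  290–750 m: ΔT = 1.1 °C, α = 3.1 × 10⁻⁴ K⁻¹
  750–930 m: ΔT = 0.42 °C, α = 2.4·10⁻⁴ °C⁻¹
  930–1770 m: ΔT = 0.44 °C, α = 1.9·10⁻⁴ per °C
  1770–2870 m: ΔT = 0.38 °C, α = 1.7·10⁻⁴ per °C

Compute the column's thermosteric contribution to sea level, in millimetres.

290 × 0.71 × 3.5×10⁻⁴ = 0.072065 m
460 × 1.1 × 3.1×10⁻⁴ = 0.15686 m
750–930 m: 180 × 0.42 × 2.4×10⁻⁴ = 0.018144 m
0.44 × 1.9×10⁻⁴ × 840 = 0.070224 m
1770–2870 m: 1.7×10⁻⁴ × 0.38 × 1100 = 0.07106 m
Δh = 0.072065 + 0.15686 + 0.018144 + 0.070224 + 0.07106 = 0.388353 m

about 390 mm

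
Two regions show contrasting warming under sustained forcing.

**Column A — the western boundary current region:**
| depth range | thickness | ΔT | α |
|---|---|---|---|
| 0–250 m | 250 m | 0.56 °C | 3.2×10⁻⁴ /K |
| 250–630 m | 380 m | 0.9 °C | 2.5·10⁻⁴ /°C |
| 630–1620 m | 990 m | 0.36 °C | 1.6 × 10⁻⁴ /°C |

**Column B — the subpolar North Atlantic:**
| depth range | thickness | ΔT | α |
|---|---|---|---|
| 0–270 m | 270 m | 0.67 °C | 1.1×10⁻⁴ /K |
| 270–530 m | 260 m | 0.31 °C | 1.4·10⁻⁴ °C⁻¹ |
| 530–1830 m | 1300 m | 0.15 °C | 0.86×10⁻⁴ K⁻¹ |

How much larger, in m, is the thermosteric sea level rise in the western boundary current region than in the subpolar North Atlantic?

0.14 m

A Layer 1: 0.56 × 250 × 3.2×10⁻⁴ = 0.04480 m
A 2.5×10⁻⁴ × 380 × 0.9 = 0.08550 m
A 0.36 × 1.6×10⁻⁴ × 990 = 0.057024 m
A total: 0.187324 m
B 0.67 × 270 × 1.1×10⁻⁴ = 0.019899 m
B Layer 2: 0.31 × 1.4×10⁻⁴ × 260 = 0.011284 m
B 1300 × 0.15 × 0.86×10⁻⁴ = 0.01677 m
B total: 0.047953 m
Difference: 0.187324 − 0.047953 = 0.139371 m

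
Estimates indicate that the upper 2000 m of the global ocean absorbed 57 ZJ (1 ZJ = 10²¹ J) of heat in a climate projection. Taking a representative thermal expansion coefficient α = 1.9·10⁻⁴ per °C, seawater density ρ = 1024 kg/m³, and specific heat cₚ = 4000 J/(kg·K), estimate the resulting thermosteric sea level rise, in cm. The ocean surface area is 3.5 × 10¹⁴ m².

Per unit area: Q = 57×10²¹ / (3.5×10¹⁴) ≈ 1.629×10⁸ J/m²
Δh = αQ/(ρcₚ) = 1.9×10⁻⁴ × 1.629×10⁸ / (1024 × 4000) ≈ 0.0075564 m

0.76 cm of thermosteric rise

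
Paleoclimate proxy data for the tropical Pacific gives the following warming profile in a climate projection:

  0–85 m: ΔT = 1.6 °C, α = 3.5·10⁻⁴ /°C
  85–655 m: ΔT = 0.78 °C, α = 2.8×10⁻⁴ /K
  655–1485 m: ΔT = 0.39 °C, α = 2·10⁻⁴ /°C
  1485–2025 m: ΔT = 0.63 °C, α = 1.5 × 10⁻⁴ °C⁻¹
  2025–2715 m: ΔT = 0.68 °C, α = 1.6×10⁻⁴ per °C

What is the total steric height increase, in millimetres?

0–85 m: 85 × 1.6 × 3.5×10⁻⁴ = 0.04760 m
Layer 2: 570 × 0.78 × 2.8×10⁻⁴ = 0.124488 m
Layer 3: 0.39 × 830 × 2×10⁻⁴ = 0.06474 m
Layer 4: 540 × 0.63 × 1.5×10⁻⁴ = 0.05103 m
1.6×10⁻⁴ × 0.68 × 690 = 0.075072 m
Δh = 0.04760 + 0.124488 + 0.06474 + 0.05103 + 0.075072 = 0.36293 m

363 mm of thermosteric rise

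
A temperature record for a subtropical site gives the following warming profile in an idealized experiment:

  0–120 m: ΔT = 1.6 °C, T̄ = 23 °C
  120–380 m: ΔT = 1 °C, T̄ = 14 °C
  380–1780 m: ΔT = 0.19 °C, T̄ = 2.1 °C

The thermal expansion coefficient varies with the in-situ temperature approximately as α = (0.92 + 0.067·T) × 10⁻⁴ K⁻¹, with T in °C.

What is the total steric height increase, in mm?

124 mm

Layer 1: α = (0.92 + 0.067×23)×10⁻⁴ = 2.461×10⁻⁴ K⁻¹
Layer 2: α = (0.92 + 0.067×14)×10⁻⁴ = 1.858×10⁻⁴ K⁻¹
Layer 3: α = (0.92 + 0.067×2.1)×10⁻⁴ = 1.0607×10⁻⁴ K⁻¹
0–120 m: 120 × 2.461×10⁻⁴ × 1.6 = 0.0472512 m
120–380 m: 1 × 1.858×10⁻⁴ × 260 = 0.048308 m
Layer 3: 1400 × 1.0607×10⁻⁴ × 0.19 = 0.02821462 m
Δh = 0.0472512 + 0.048308 + 0.02821462 = 0.12377382 m ≈ 124 mm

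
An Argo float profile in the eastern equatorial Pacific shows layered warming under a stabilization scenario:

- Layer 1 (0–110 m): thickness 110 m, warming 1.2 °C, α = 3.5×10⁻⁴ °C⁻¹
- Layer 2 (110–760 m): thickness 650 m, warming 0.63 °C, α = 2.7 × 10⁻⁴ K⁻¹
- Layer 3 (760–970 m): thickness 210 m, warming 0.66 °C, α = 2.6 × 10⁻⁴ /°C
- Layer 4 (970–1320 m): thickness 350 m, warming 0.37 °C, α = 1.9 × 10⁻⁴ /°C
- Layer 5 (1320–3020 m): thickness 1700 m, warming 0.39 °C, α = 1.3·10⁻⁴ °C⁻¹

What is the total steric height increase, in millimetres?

Layer 1: 3.5×10⁻⁴ × 1.2 × 110 = 0.04620 m
110–760 m: 650 × 2.7×10⁻⁴ × 0.63 = 0.110565 m
2.6×10⁻⁴ × 210 × 0.66 = 0.036036 m
970–1320 m: 350 × 1.9×10⁻⁴ × 0.37 = 0.024605 m
1320–3020 m: 0.39 × 1700 × 1.3×10⁻⁴ = 0.08619 m
Δh = 0.04620 + 0.110565 + 0.036036 + 0.024605 + 0.08619 = 0.303596 m ≈ 300 mm

Δh = 300 mm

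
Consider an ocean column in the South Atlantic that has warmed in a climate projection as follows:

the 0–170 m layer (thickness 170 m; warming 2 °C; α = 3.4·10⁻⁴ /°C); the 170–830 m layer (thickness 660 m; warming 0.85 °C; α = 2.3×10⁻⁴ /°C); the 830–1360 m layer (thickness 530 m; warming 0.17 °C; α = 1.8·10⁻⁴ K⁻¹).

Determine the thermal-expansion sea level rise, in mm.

about 261 mm

3.4×10⁻⁴ × 170 × 2 = 0.11560 m
170–830 m: 660 × 2.3×10⁻⁴ × 0.85 = 0.12903 m
Layer 3: 530 × 1.8×10⁻⁴ × 0.17 = 0.016218 m
Δh = 0.11560 + 0.12903 + 0.016218 = 0.260848 m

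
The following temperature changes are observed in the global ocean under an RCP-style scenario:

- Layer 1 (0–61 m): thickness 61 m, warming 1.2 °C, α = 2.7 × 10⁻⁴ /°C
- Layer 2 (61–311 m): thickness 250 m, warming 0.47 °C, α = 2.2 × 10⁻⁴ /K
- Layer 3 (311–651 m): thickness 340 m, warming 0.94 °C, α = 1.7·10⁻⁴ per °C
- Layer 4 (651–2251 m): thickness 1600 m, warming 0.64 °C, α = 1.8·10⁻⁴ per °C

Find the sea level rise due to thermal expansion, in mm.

Δh ≈ 280 mm

Layer 1: 2.7×10⁻⁴ × 61 × 1.2 = 0.019764 m
Layer 2: 250 × 2.2×10⁻⁴ × 0.47 = 0.02585 m
311–651 m: 1.7×10⁻⁴ × 340 × 0.94 = 0.054332 m
651–2251 m: 0.64 × 1600 × 1.8×10⁻⁴ = 0.18432 m
Δh = 0.019764 + 0.02585 + 0.054332 + 0.18432 = 0.284266 m ≈ 280 mm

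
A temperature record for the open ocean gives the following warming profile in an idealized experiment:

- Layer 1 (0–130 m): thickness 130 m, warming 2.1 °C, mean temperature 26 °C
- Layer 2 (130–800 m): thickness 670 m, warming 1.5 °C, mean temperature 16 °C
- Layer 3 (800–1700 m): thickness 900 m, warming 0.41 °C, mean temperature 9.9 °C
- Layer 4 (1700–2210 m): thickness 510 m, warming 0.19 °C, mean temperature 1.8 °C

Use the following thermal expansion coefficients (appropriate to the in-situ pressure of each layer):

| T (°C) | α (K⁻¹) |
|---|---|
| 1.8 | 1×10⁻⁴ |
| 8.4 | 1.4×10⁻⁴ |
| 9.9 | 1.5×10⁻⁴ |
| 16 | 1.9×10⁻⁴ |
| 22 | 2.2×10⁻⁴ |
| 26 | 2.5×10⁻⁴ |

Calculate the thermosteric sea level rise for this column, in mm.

Layer 1 at 26 °C → α = 2.5×10⁻⁴ K⁻¹
Layer 2 at 16 °C → α = 1.9×10⁻⁴ K⁻¹
Layer 3 at 9.9 °C → α = 1.5×10⁻⁴ K⁻¹
Layer 4 at 1.8 °C → α = 1×10⁻⁴ K⁻¹
Layer 1: 2.1 × 2.5×10⁻⁴ × 130 = 0.06825 m
1.9×10⁻⁴ × 1.5 × 670 = 0.19095 m
900 × 0.41 × 1.5×10⁻⁴ = 0.05535 m
Layer 4: 0.19 × 510 × 1×10⁻⁴ = 0.00969 m
Δh = 0.06825 + 0.19095 + 0.05535 + 0.00969 = 0.32424 m ≈ 324 mm

Δh = 324 mm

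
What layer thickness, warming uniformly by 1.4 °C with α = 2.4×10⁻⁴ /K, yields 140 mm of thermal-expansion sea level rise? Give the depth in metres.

H = Δh/(αΔT) = 0.14 / (2.4×10⁻⁴ × 1.4) ≈ 416.7 m

H ≈ 417 m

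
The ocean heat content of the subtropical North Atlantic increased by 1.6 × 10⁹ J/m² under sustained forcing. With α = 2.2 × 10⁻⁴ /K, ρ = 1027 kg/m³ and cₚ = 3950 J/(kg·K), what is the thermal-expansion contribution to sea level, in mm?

87 mm of thermosteric rise

Δh = αQ/(ρcₚ) = 2.2×10⁻⁴ × 1.6×10⁹ / (1027 × 3950) ≈ 0.086771 m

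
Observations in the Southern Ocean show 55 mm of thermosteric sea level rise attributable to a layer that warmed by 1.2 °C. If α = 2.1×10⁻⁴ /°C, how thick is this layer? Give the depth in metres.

220 m

H = Δh/(αΔT) = 0.055 / (2.1×10⁻⁴ × 1.2) ≈ 218.3 m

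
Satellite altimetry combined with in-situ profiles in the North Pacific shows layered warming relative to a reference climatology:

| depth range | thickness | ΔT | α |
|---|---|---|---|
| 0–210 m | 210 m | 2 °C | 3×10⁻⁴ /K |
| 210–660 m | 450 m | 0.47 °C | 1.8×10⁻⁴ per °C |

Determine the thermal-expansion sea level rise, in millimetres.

2 × 3×10⁻⁴ × 210 = 0.12600 m
0.47 × 450 × 1.8×10⁻⁴ = 0.03807 m
Δh = 0.12600 + 0.03807 = 0.16407 m ≈ 160 mm

Δh ≈ 160 mm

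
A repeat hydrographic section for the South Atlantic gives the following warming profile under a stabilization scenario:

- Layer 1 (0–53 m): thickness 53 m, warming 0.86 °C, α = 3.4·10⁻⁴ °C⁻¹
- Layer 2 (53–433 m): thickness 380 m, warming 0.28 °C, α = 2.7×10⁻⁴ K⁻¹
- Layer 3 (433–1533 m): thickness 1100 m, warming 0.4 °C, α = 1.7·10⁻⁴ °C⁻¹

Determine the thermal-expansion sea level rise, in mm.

119 mm of thermosteric rise

0–53 m: 0.86 × 53 × 3.4×10⁻⁴ = 0.0154972 m
2.7×10⁻⁴ × 0.28 × 380 = 0.028728 m
Layer 3: 0.4 × 1.7×10⁻⁴ × 1100 = 0.07480 m
Δh = 0.0154972 + 0.028728 + 0.07480 = 0.1190252 m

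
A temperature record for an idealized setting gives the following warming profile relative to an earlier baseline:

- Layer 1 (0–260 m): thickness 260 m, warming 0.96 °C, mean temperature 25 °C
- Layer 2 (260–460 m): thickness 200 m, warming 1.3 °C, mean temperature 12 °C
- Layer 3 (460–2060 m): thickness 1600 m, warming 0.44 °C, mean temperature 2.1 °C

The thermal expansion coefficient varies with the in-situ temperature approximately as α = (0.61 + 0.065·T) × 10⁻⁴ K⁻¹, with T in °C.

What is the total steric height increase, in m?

about 0.14 m

Layer 1: α = (0.61 + 0.065×25)×10⁻⁴ = 2.235×10⁻⁴ K⁻¹
Layer 2: α = (0.61 + 0.065×12)×10⁻⁴ = 1.39×10⁻⁴ K⁻¹
Layer 3: α = (0.61 + 0.065×2.1)×10⁻⁴ = 0.7465×10⁻⁴ K⁻¹
260 × 0.96 × 2.235×10⁻⁴ = 0.0557856 m
Layer 2: 1.39×10⁻⁴ × 200 × 1.3 = 0.03614 m
460–2060 m: 0.44 × 1600 × 0.7465×10⁻⁴ = 0.0525536 m
Δh = 0.0557856 + 0.03614 + 0.0525536 = 0.1444792 m ≈ 0.14 m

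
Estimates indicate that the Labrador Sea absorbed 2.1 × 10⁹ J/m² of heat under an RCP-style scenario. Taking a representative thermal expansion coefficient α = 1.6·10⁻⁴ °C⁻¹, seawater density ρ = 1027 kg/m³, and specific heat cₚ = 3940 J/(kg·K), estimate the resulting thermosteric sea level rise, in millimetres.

Δh = αQ/(ρcₚ) = 1.6×10⁻⁴ × 2.1×10⁹ / (1027 × 3940) ≈ 0.083037 m

83.0 mm of thermosteric rise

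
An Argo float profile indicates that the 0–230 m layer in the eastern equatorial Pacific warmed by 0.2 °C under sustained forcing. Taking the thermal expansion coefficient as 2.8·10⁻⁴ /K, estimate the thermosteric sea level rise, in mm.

Δh = αΔT·H = 2.8×10⁻⁴ × 0.2 × 230 = 0.01288 m

Δh ≈ 12.9 mm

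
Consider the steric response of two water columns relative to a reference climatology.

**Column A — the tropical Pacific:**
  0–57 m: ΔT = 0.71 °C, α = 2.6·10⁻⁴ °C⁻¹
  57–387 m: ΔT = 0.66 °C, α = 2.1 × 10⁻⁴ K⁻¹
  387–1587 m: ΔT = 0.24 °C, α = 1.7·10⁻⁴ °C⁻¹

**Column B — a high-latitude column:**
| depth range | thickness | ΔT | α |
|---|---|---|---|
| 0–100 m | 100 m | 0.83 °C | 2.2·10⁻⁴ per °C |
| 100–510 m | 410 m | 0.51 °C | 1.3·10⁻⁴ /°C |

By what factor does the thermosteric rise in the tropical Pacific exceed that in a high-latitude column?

A Layer 1: 57 × 0.71 × 2.6×10⁻⁴ = 0.0105222 m
A 57–387 m: 330 × 2.1×10⁻⁴ × 0.66 = 0.045738 m
A 387–1587 m: 0.24 × 1200 × 1.7×10⁻⁴ = 0.04896 m
A total: 0.1052202 m
B Layer 1: 100 × 2.2×10⁻⁴ × 0.83 = 0.01826 m
B Layer 2: 0.51 × 1.3×10⁻⁴ × 410 = 0.027183 m
B total: 0.045443 m
Ratio: 0.1052202 / 0.045443 ≈ 2.315

2.3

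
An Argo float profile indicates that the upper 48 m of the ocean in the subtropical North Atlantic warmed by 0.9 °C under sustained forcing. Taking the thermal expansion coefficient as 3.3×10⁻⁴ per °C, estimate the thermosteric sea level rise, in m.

Δh = αΔT·H = 3.3×10⁻⁴ × 0.9 × 48 = 0.014256 m

Δh = 0.014 m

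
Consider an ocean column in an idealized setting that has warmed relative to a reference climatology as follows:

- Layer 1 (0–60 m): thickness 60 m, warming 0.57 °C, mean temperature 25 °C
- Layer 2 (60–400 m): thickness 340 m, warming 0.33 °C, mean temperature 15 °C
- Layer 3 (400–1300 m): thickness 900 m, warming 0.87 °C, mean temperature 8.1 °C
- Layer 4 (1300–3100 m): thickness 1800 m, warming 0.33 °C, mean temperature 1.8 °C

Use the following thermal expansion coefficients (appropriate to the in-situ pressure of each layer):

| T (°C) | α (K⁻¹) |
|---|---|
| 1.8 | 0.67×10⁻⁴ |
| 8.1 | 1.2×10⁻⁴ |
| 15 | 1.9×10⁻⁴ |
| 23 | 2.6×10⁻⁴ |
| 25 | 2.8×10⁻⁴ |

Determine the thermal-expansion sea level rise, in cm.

Layer 1 at 25 °C → α = 2.8×10⁻⁴ K⁻¹
Layer 2 at 15 °C → α = 1.9×10⁻⁴ K⁻¹
Layer 3 at 8.1 °C → α = 1.2×10⁻⁴ K⁻¹
Layer 4 at 1.8 °C → α = 0.67×10⁻⁴ K⁻¹
Layer 1: 0.57 × 2.8×10⁻⁴ × 60 = 0.009576 m
1.9×10⁻⁴ × 340 × 0.33 = 0.021318 m
400–1300 m: 900 × 0.87 × 1.2×10⁻⁴ = 0.09396 m
1800 × 0.67×10⁻⁴ × 0.33 = 0.039798 m
Δh = 0.009576 + 0.021318 + 0.09396 + 0.039798 = 0.164652 m

about 16.5 cm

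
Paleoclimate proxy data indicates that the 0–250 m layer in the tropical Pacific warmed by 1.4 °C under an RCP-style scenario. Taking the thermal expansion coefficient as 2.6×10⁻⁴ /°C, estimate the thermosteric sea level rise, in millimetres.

91 mm of thermosteric rise

Δh = αΔT·H = 2.6×10⁻⁴ × 1.4 × 250 = 0.09100 m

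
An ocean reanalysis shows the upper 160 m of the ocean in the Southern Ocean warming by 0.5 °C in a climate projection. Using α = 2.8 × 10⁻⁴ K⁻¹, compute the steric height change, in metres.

Δh ≈ 0.0224 m

Δh = αΔT·H = 2.8×10⁻⁴ × 0.5 × 160 = 0.02240 m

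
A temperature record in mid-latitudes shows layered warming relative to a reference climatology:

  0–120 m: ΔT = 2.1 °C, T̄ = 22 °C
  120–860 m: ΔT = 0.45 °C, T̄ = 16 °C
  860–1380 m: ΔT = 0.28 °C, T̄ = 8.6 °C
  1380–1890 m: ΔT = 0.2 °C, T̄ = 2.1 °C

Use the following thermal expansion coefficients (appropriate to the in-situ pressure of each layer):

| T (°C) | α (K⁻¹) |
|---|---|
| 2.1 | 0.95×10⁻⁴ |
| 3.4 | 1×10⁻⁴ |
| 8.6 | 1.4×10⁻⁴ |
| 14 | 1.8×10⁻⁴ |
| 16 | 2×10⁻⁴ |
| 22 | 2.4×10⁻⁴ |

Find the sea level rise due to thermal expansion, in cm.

Layer 1 at 22 °C → α = 2.4×10⁻⁴ K⁻¹
Layer 2 at 16 °C → α = 2×10⁻⁴ K⁻¹
Layer 3 at 8.6 °C → α = 1.4×10⁻⁴ K⁻¹
Layer 4 at 2.1 °C → α = 0.95×10⁻⁴ K⁻¹
Layer 1: 2.1 × 120 × 2.4×10⁻⁴ = 0.06048 m
Layer 2: 740 × 0.45 × 2×10⁻⁴ = 0.06660 m
520 × 1.4×10⁻⁴ × 0.28 = 0.020384 m
Layer 4: 510 × 0.95×10⁻⁴ × 0.2 = 0.00969 m
Δh = 0.06048 + 0.06660 + 0.020384 + 0.00969 = 0.157154 m

15.7 cm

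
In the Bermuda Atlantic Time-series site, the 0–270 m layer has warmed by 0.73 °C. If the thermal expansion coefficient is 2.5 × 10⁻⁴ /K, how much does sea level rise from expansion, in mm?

49.3 mm

Δh = αΔT·H = 2.5×10⁻⁴ × 0.73 × 270 = 0.049275 m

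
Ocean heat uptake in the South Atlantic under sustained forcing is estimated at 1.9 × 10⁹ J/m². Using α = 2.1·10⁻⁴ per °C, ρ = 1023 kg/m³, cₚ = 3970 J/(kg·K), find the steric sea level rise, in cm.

Δh = αQ/(ρcₚ) = 2.1×10⁻⁴ × 1.9×10⁹ / (1023 × 3970) ≈ 0.098244 m

9.8 cm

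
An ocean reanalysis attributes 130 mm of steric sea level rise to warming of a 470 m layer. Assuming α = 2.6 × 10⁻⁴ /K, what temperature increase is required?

ΔT = Δh/(αH) = 0.13 / (2.6×10⁻⁴ × 470) ≈ 1.064 K

about 1.06 K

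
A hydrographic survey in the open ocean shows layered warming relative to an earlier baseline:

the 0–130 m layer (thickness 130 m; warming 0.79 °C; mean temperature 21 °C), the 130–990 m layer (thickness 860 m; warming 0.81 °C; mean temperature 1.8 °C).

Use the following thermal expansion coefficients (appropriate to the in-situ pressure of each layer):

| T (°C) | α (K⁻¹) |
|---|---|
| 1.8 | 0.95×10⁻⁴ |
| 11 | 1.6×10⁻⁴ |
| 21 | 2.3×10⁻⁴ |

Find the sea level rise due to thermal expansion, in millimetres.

Layer 1 at 21 °C → α = 2.3×10⁻⁴ K⁻¹
Layer 2 at 1.8 °C → α = 0.95×10⁻⁴ K⁻¹
Layer 1: 2.3×10⁻⁴ × 130 × 0.79 = 0.023621 m
0.81 × 860 × 0.95×10⁻⁴ = 0.066177 m
Δh = 0.023621 + 0.066177 = 0.089798 m ≈ 89.8 mm

Δh ≈ 89.8 mm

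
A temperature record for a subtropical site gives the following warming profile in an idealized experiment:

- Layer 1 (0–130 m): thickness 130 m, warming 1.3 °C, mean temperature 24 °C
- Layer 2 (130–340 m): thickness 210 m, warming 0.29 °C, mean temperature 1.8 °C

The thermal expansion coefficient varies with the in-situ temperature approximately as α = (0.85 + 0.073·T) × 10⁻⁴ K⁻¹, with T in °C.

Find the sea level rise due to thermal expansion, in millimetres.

Layer 1: α = (0.85 + 0.073×24)×10⁻⁴ = 2.602×10⁻⁴ K⁻¹
Layer 2: α = (0.85 + 0.073×1.8)×10⁻⁴ = 0.9814×10⁻⁴ K⁻¹
Layer 1: 2.602×10⁻⁴ × 130 × 1.3 = 0.0439738 m
0.9814×10⁻⁴ × 210 × 0.29 = 0.005976726 m
Δh = 0.0439738 + 0.005976726 = 0.049950526 m ≈ 50.0 mm

50.0 mm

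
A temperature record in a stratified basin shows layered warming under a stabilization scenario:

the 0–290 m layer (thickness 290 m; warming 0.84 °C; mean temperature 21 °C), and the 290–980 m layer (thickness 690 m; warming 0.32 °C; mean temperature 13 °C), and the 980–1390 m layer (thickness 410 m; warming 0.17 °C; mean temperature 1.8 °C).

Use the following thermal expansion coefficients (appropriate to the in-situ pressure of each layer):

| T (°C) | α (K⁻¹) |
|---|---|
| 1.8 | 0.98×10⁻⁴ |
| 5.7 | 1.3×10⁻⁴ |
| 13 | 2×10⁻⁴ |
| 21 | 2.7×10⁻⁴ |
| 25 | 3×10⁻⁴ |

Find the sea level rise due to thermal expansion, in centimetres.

Δh ≈ 11.7 cm

Layer 1 at 21 °C → α = 2.7×10⁻⁴ K⁻¹
Layer 2 at 13 °C → α = 2×10⁻⁴ K⁻¹
Layer 3 at 1.8 °C → α = 0.98×10⁻⁴ K⁻¹
2.7×10⁻⁴ × 0.84 × 290 = 0.065772 m
690 × 2×10⁻⁴ × 0.32 = 0.04416 m
980–1390 m: 0.98×10⁻⁴ × 0.17 × 410 = 0.0068306 m
Δh = 0.065772 + 0.04416 + 0.0068306 = 0.1167626 m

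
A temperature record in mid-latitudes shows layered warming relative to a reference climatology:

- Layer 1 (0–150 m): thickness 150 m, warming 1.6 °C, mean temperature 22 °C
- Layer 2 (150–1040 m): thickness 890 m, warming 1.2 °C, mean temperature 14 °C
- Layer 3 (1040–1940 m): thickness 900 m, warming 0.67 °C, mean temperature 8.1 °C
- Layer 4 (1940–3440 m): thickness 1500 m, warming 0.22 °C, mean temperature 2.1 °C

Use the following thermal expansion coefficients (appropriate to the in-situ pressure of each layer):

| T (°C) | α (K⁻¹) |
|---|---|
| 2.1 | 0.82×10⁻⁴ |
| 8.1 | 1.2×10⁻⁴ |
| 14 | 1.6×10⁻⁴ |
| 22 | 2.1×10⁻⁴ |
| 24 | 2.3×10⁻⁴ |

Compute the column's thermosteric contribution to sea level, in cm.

32.1 cm

Layer 1 at 22 °C → α = 2.1×10⁻⁴ K⁻¹
Layer 2 at 14 °C → α = 1.6×10⁻⁴ K⁻¹
Layer 3 at 8.1 °C → α = 1.2×10⁻⁴ K⁻¹
Layer 4 at 2.1 °C → α = 0.82×10⁻⁴ K⁻¹
1.6 × 2.1×10⁻⁴ × 150 = 0.05040 m
Layer 2: 890 × 1.6×10⁻⁴ × 1.2 = 0.17088 m
1040–1940 m: 0.67 × 1.2×10⁻⁴ × 900 = 0.07236 m
1940–3440 m: 1500 × 0.82×10⁻⁴ × 0.22 = 0.02706 m
Δh = 0.05040 + 0.17088 + 0.07236 + 0.02706 = 0.32070 m ≈ 32.1 cm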